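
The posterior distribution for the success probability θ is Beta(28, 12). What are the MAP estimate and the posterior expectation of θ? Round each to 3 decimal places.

MAP estimate = 0.711, posterior expectation = 0.700

Mode = (28−1)/(28+12−2) = 27/38 = 0.711.
Mean = 28/(28+12) = 28/40 = 0.700.
The mean is pulled below the mode by the posterior's left skew.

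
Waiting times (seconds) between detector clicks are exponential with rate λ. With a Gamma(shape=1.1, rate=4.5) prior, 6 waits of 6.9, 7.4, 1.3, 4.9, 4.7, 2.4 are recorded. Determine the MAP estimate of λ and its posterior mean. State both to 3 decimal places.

Σ times = 27.6. Posterior: Gamma(shape = 1.1+6 = 7.1, rate = 4.5+27.6 = 32.1).
Mode = (α−1)/β = 6.1/32.1 = 0.190.
Mean = α/β = 7.1/32.1 = 0.221.

MAP = 0.190; posterior mean = 0.221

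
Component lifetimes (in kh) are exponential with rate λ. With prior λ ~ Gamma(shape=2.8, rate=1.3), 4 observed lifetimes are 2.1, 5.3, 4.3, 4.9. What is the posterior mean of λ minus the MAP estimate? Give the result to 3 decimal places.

Σ times = 16.6. Posterior: Gamma(shape = 2.8+4 = 6.8, rate = 1.3+16.6 = 17.9).
Mode = (α−1)/β = 5.8/17.9 = 0.324.
Mean = α/β = 6.8/17.9 = 0.380.
Difference = 0.380 − 0.324 = 0.056.

0.056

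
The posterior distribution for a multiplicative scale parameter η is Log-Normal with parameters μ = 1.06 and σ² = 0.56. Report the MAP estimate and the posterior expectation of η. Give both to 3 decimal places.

Mode = exp(μ − σ²) = exp(0.50) = 1.649.
Mean = exp(μ + σ²/2) = exp(1.340) = 3.819.
The mean is pulled above the mode by the posterior's right skew.

η_MAP = 1.649, E[η|data] = 3.819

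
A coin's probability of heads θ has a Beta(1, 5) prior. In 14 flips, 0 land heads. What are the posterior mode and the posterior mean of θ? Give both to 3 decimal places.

Posterior: Beta(1+0, 5+14) = Beta(1, 19).
Since α = 1 ≤ 1 and β > 1, the Beta density is monotone decreasing on [0,1]; the mode is at 0.
Mean = 1/(1+19) = 0.050.
Mean > mode: the posterior has a right tail.

MAP: 0.000. Posterior mean: 0.050.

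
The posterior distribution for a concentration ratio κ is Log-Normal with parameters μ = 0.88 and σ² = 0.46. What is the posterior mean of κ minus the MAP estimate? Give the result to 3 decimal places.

Mode = exp(μ − σ²) = exp(0.42) = 1.522.
Mean = exp(μ + σ²/2) = exp(1.110) = 3.034.
Difference = 3.034 − 1.522 = 1.512.
The mean is pulled above the mode by the posterior's right skew.

1.512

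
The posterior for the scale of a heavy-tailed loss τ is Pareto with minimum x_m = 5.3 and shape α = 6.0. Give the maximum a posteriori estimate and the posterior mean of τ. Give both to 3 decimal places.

The Pareto density is strictly decreasing on [x_m, ∞), so the mode is x_m = 5.300.
Mean = α·x_m/(α−1) = 6.0·5.3/5.0 = 6.360.
The posterior is right-skewed, so the mean exceeds the mode.

τ_MAP = 5.300, E[τ|data] = 6.360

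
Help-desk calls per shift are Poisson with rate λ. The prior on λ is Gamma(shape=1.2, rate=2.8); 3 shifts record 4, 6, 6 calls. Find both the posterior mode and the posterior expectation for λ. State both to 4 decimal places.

MAP = 2.7931; posterior mean = 2.9655

Σ counts = 16. Posterior: Gamma(shape = 1.2+16 = 17.2, rate = 2.8+3 = 5.8).
Mode = (α−1)/β = 16.2/5.8 = 2.7931.
Mean = α/β = 17.2/5.8 = 2.9655.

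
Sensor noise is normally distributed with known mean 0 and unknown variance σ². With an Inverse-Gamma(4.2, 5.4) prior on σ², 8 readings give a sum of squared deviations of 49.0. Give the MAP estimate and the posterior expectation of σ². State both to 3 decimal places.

Posterior: Inverse-Gamma(shape = 4.2+8/2 = 8.2, scale = 5.4+49.0/2 = 29.9).
Mode = β/(α+1) = 29.9/9.2 = 3.250.
Mean = β/(α−1) = 29.9/7.2 = 4.153.

σ²_MAP = 3.250, E[σ²|data] = 4.153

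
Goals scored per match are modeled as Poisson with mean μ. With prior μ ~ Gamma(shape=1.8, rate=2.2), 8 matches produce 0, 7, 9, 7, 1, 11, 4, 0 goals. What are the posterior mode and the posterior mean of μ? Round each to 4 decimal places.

MAP: 3.9020. Posterior mean: 4.0000.

Σ counts = 39. Posterior: Gamma(shape = 1.8+39 = 40.8, rate = 2.2+8 = 10.2).
Mode = (α−1)/β = 39.8/10.2 = 3.9020.
Mean = α/β = 40.8/10.2 = 4.0000.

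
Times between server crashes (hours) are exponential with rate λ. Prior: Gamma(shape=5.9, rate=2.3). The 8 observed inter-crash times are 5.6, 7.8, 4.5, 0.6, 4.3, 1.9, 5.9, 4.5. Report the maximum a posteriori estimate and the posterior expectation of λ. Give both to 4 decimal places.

MAP = 0.3449, posterior mean = 0.3717

Σ times = 35.1. Posterior: Gamma(shape = 5.9+8 = 13.9, rate = 2.3+35.1 = 37.4).
Mode = (α−1)/β = 12.9/37.4 = 0.3449.
Mean = α/β = 13.9/37.4 = 0.3717.
The posterior is right-skewed, so the mean exceeds the mode.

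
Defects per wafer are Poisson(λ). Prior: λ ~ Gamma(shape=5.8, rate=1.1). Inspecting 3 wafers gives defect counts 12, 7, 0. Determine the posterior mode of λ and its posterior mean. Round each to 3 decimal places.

Σ counts = 19. Posterior: Gamma(shape = 5.8+19 = 24.8, rate = 1.1+3 = 4.1).
Mode = (α−1)/β = 23.8/4.1 = 5.805.
Mean = α/β = 24.8/4.1 = 6.049.

posterior mode = 5.805, posterior mean = 6.049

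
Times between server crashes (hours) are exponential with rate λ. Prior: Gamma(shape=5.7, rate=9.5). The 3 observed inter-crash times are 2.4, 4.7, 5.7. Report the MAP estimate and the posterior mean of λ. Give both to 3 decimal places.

Σ times = 12.8. Posterior: Gamma(shape = 5.7+3 = 8.7, rate = 9.5+12.8 = 22.3).
Mode = (α−1)/β = 7.7/22.3 = 0.345.
Mean = α/β = 8.7/22.3 = 0.390.
Mean > mode: the posterior has a right tail.

MAP = 0.345, posterior mean = 0.390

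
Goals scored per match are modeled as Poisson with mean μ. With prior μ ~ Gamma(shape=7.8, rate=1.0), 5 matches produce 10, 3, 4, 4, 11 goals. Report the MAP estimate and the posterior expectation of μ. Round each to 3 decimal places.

Σ counts = 32. Posterior: Gamma(shape = 7.8+32 = 39.8, rate = 1.0+5 = 6.0).
Mode = (α−1)/β = 38.8/6.0 = 6.467.
Mean = α/β = 39.8/6.0 = 6.633.
The mean is pulled above the mode by the posterior's right skew.

MAP = 6.467, posterior mean = 6.633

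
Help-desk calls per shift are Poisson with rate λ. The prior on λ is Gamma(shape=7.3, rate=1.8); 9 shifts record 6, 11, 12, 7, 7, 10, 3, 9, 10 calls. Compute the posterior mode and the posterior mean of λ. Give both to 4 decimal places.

Σ counts = 75. Posterior: Gamma(shape = 7.3+75 = 82.3, rate = 1.8+9 = 10.8).
Mode = (α−1)/β = 81.3/10.8 = 7.5278.
Mean = α/β = 82.3/10.8 = 7.6204.

MAP = 7.5278, posterior mean = 7.6204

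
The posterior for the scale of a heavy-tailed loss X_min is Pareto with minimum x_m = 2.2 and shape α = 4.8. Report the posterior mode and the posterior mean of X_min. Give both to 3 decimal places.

The Pareto density is strictly decreasing on [x_m, ∞), so the mode is x_m = 2.200.
Mean = α·x_m/(α−1) = 4.8·2.2/3.8 = 2.779.
The mean is pulled above the mode by the posterior's right skew.

X_min_MAP = 2.200, E[X_min|data] = 2.779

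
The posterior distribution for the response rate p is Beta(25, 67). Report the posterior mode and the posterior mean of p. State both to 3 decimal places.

MAP = 0.267; posterior mean = 0.272

Mode = (25−1)/(25+67−2) = 24/90 = 0.267.
Mean = 25/(25+67) = 25/92 = 0.272.
The posterior is right-skewed, so the mean exceeds the mode.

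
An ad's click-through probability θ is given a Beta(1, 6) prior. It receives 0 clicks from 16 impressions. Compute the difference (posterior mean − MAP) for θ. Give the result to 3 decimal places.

0.043

Posterior: Beta(1+0, 6+16) = Beta(1, 22).
Since α = 1 ≤ 1 and β > 1, the Beta density is monotone decreasing on [0,1]; the mode is at 0.
Mean = 1/(1+22) = 0.043.
Difference = 0.043 − 0.000 = 0.043.
The mean is pulled above the mode by the posterior's right skew.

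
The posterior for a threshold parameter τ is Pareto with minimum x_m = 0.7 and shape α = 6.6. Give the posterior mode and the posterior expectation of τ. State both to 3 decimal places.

The Pareto density is strictly decreasing on [x_m, ∞), so the mode is x_m = 0.700.
Mean = α·x_m/(α−1) = 6.6·0.7/5.6 = 0.825.

MAP = 0.700, posterior mean = 0.825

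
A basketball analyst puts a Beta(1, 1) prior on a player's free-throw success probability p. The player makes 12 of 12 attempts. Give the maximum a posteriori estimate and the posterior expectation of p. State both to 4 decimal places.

p_MAP = 1.0000, E[p|data] = 0.9286

Posterior: Beta(1+12, 1+0) = Beta(13, 1).
Since β = 1 ≤ 1 and α > 1, the Beta density is monotone increasing on [0,1]; the mode is at 1.
Mean = 13/(13+1) = 0.9286.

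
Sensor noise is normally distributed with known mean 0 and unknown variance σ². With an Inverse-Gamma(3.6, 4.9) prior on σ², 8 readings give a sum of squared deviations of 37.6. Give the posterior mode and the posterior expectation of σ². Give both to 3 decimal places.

Posterior: Inverse-Gamma(shape = 3.6+8/2 = 7.6, scale = 4.9+37.6/2 = 23.7).
Mode = β/(α+1) = 23.7/8.6 = 2.756.
Mean = β/(α−1) = 23.7/6.6 = 3.591.
The posterior is right-skewed, so the mean exceeds the mode.

MAP: 2.756. Posterior mean: 3.591.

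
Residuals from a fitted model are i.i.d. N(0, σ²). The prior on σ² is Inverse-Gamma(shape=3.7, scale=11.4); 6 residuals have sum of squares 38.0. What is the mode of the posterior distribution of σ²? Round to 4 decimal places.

Posterior: Inverse-Gamma(shape = 3.7+6/2 = 6.7, scale = 11.4+38.0/2 = 30.4).
Mode = β/(α+1) = 30.4/7.7 = 3.9481.
Mean = β/(α−1) = 30.4/5.7 = 5.3333.
This is the posterior mode — the MAP estimate.

3.9481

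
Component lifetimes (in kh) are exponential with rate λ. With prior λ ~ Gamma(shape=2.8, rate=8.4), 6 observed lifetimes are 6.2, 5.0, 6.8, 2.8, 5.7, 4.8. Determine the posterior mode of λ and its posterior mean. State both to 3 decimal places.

posterior mode = 0.196, posterior mean = 0.222

Σ times = 31.3. Posterior: Gamma(shape = 2.8+6 = 8.8, rate = 8.4+31.3 = 39.7).
Mode = (α−1)/β = 7.8/39.7 = 0.196.
Mean = α/β = 8.8/39.7 = 0.222.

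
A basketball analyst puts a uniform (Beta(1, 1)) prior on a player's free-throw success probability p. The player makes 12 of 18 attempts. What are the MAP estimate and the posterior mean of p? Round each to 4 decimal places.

MAP = 0.6667; posterior mean = 0.6500

Posterior: Beta(1+12, 1+6) = Beta(13, 7).
Mode = (13−1)/(13+7−2) = 12/18 = 0.6667.
Mean = 13/(13+7) = 13/20 = 0.6500.
The posterior is left-skewed, so the mode exceeds the mean.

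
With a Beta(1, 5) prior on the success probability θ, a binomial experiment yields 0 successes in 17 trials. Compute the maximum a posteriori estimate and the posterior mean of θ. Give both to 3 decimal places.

θ_MAP = 0.000, E[θ|data] = 0.043

Posterior: Beta(1+0, 5+17) = Beta(1, 22).
Since α = 1 ≤ 1 and β > 1, the Beta density is monotone decreasing on [0,1]; the mode is at 0.
Mean = 1/(1+22) = 0.043.
The mean is pulled above the mode by the posterior's right skew.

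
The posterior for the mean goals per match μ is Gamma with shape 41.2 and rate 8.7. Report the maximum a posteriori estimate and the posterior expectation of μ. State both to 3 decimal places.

MAP = 4.621, posterior mean = 4.736

Mode = (α−1)/β = 40.2/8.7 = 4.621.
Mean = α/β = 41.2/8.7 = 4.736.
The mean is pulled above the mode by the posterior's right skew.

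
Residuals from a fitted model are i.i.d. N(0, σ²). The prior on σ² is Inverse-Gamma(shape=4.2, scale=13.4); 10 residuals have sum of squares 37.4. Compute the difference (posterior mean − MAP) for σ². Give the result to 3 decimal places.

0.768

Posterior: Inverse-Gamma(shape = 4.2+10/2 = 9.2, scale = 13.4+37.4/2 = 32.1).
Mode = β/(α+1) = 32.1/10.2 = 3.147.
Mean = β/(α−1) = 32.1/8.2 = 3.915.
Difference = 3.915 − 3.147 = 0.768.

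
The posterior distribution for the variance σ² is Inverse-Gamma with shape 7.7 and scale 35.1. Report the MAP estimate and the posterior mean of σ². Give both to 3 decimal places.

Mode = β/(α+1) = 35.1/8.7 = 4.034.
Mean = β/(α−1) = 35.1/6.7 = 5.239.

MAP: 4.034. Posterior mean: 5.239.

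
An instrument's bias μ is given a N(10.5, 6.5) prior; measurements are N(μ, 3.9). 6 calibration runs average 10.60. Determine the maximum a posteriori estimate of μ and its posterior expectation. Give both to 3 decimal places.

Posterior for μ is Normal. Precision-weighted mean: (1/6.5·10.5 + 6/3.9·10.60) / (1/6.5 + 6/3.9) = 10.591.
A Normal posterior is symmetric, so mode = mean.

MAP = 10.591, posterior mean = 10.591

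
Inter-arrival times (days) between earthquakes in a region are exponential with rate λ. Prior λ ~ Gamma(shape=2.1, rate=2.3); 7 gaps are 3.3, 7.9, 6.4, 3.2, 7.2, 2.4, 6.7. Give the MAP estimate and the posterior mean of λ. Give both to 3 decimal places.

Σ times = 37.1. Posterior: Gamma(shape = 2.1+7 = 9.1, rate = 2.3+37.1 = 39.4).
Mode = (α−1)/β = 8.1/39.4 = 0.206.
Mean = α/β = 9.1/39.4 = 0.231.

λ_MAP = 0.206, E[λ|data] = 0.231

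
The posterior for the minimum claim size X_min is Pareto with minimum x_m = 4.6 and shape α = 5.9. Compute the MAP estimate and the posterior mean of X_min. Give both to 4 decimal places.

The Pareto density is strictly decreasing on [x_m, ∞), so the mode is x_m = 4.6000.
Mean = α·x_m/(α−1) = 5.9·4.6/4.9 = 5.5388.

MAP = 4.6000, posterior mean = 5.5388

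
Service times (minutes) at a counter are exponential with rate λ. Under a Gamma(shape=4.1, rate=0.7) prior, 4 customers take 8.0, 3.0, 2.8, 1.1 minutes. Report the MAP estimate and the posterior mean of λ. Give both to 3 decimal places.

MAP: 0.455. Posterior mean: 0.519.

Σ times = 14.9. Posterior: Gamma(shape = 4.1+4 = 8.1, rate = 0.7+14.9 = 15.6).
Mode = (α−1)/β = 7.1/15.6 = 0.455.
Mean = α/β = 8.1/15.6 = 0.519.
The posterior is right-skewed, so the mean exceeds the mode.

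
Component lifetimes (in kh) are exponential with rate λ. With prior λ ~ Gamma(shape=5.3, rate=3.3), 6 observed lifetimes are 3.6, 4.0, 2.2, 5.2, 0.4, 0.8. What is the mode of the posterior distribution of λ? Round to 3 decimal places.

Σ times = 16.2. Posterior: Gamma(shape = 5.3+6 = 11.3, rate = 3.3+16.2 = 19.5).
Mode = (α−1)/β = 10.3/19.5 = 0.528.
Mean = α/β = 11.3/19.5 = 0.579.
This is the posterior mode — the MAP estimate.

0.528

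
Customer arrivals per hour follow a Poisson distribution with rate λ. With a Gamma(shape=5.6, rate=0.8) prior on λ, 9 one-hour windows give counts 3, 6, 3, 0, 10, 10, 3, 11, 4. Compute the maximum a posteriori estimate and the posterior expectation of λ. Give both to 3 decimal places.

maximum a posteriori estimate = 5.571, posterior expectation = 5.673

Σ counts = 50. Posterior: Gamma(shape = 5.6+50 = 55.6, rate = 0.8+9 = 9.8).
Mode = (α−1)/β = 54.6/9.8 = 5.571.
Mean = α/β = 55.6/9.8 = 5.673.
The posterior is right-skewed, so the mean exceeds the mode.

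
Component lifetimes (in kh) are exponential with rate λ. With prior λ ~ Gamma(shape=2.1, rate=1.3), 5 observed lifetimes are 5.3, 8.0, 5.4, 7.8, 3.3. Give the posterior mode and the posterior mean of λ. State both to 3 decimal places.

Σ times = 29.8. Posterior: Gamma(shape = 2.1+5 = 7.1, rate = 1.3+29.8 = 31.1).
Mode = (α−1)/β = 6.1/31.1 = 0.196.
Mean = α/β = 7.1/31.1 = 0.228.

posterior mode = 0.196, posterior mean = 0.228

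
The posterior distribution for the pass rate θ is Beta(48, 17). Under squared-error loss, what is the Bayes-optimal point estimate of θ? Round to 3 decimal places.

0.738

Mode = (48−1)/(48+17−2) = 47/63 = 0.746.
Mean = 48/(48+17) = 48/65 = 0.738.
Squared-error loss ⇒ the optimal estimator is the posterior mean.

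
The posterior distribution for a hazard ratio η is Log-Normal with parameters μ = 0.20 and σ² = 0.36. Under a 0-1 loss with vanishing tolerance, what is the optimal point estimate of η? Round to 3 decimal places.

Mode = exp(μ − σ²) = exp(-0.16) = 0.852.
Mean = exp(μ + σ²/2) = exp(0.380) = 1.462.
This is the posterior mode — the MAP estimate.

0.852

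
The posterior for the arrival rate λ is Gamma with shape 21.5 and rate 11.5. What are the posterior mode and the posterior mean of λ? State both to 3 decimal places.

Mode = (α−1)/β = 20.5/11.5 = 1.783.
Mean = α/β = 21.5/11.5 = 1.870.

MAP = 1.783; posterior mean = 1.870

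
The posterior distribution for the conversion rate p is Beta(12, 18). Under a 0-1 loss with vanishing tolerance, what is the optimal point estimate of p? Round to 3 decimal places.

Mode = (12−1)/(12+18−2) = 11/28 = 0.393.
Mean = 12/(12+18) = 12/30 = 0.400.
This is the posterior mode — the MAP estimate.

0.393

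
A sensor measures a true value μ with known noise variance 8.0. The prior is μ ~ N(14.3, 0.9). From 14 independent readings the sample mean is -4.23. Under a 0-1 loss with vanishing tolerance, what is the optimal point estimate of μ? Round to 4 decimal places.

2.9661

Posterior for μ is Normal. Precision-weighted mean: (1/0.9·14.3 + 14/8.0·-4.23) / (1/0.9 + 14/8.0) = 2.9661.
A Normal posterior is symmetric, so mode = mean.
This is the posterior mode — the MAP estimate.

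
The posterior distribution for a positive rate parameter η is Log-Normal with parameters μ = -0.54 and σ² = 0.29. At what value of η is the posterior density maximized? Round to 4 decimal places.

0.4360

Mode = exp(μ − σ²) = exp(-0.83) = 0.4360.
Mean = exp(μ + σ²/2) = exp(-0.395) = 0.6737.
This is the posterior mode — the MAP estimate.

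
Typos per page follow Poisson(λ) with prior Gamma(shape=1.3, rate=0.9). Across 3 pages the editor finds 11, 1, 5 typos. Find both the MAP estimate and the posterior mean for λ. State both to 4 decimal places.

MAP estimate = 4.4359, posterior mean = 4.6923

Σ counts = 17. Posterior: Gamma(shape = 1.3+17 = 18.3, rate = 0.9+3 = 3.9).
Mode = (α−1)/β = 17.3/3.9 = 4.4359.
Mean = α/β = 18.3/3.9 = 4.6923.
The mean is pulled above the mode by the posterior's right skew.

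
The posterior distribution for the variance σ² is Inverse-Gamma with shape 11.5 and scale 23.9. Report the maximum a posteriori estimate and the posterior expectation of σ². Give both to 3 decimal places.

σ²_MAP = 1.912, E[σ²|data] = 2.276

Mode = β/(α+1) = 23.9/12.5 = 1.912.
Mean = β/(α−1) = 23.9/10.5 = 2.276.
The posterior is right-skewed, so the mean exceeds the mode.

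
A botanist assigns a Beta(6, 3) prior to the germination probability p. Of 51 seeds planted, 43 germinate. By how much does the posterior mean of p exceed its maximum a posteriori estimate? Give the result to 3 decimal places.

Posterior: Beta(6+43, 3+8) = Beta(49, 11).
Mode = (49−1)/(49+11−2) = 48/58 = 0.828.
Mean = 49/(49+11) = 49/60 = 0.817.
Difference = 0.817 − 0.828 = -0.011.

-0.011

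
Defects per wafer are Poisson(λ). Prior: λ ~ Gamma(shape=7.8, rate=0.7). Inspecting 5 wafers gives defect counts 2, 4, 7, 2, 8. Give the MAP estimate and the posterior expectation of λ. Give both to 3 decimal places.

MAP estimate = 5.228, posterior expectation = 5.404

Σ counts = 23. Posterior: Gamma(shape = 7.8+23 = 30.8, rate = 0.7+5 = 5.7).
Mode = (α−1)/β = 29.8/5.7 = 5.228.
Mean = α/β = 30.8/5.7 = 5.404.
The mean is pulled above the mode by the posterior's right skew.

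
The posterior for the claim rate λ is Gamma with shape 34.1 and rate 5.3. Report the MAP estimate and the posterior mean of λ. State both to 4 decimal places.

MAP estimate = 6.2453, posterior mean = 6.4340

Mode = (α−1)/β = 33.1/5.3 = 6.2453.
Mean = α/β = 34.1/5.3 = 6.4340.
The posterior is right-skewed, so the mean exceeds the mode.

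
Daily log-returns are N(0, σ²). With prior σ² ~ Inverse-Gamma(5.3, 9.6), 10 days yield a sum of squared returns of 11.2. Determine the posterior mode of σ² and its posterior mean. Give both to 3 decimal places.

MAP = 1.345; posterior mean = 1.634

Posterior: Inverse-Gamma(shape = 5.3+10/2 = 10.3, scale = 9.6+11.2/2 = 15.2).
Mode = β/(α+1) = 15.2/11.3 = 1.345.
Mean = β/(α−1) = 15.2/9.3 = 1.634.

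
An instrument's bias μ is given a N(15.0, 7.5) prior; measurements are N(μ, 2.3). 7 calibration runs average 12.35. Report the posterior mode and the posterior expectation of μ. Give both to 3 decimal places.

Posterior for μ is Normal. Precision-weighted mean: (1/7.5·15.0 + 7/2.3·12.35) / (1/7.5 + 7/2.3) = 12.461.
A Normal posterior is symmetric, so mode = mean.

MAP: 12.461. Posterior mean: 12.461.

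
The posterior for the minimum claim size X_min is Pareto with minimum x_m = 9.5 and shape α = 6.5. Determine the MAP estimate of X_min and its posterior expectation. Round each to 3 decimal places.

The Pareto density is strictly decreasing on [x_m, ∞), so the mode is x_m = 9.500.
Mean = α·x_m/(α−1) = 6.5·9.5/5.5 = 11.227.

MAP = 9.500; posterior mean = 11.227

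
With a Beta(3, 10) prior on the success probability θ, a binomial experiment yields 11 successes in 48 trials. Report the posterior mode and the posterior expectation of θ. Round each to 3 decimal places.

MAP = 0.220; posterior mean = 0.230

Posterior: Beta(3+11, 10+37) = Beta(14, 47).
Mode = (14−1)/(14+47−2) = 13/59 = 0.220.
Mean = 14/(14+47) = 14/61 = 0.230.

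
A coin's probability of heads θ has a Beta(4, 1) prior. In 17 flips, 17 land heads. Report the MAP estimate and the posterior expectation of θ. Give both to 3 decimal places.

Posterior: Beta(4+17, 1+0) = Beta(21, 1).
Since β = 1 ≤ 1 and α > 1, the Beta density is monotone increasing on [0,1]; the mode is at 1.
Mean = 21/(21+1) = 0.955.
The posterior is left-skewed, so the mode exceeds the mean.

θ_MAP = 1.000, E[θ|data] = 0.955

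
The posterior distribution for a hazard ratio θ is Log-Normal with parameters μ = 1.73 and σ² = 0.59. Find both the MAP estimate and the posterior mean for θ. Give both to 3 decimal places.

MAP estimate = 3.127, posterior mean = 7.576

Mode = exp(μ − σ²) = exp(1.14) = 3.127.
Mean = exp(μ + σ²/2) = exp(2.025) = 7.576.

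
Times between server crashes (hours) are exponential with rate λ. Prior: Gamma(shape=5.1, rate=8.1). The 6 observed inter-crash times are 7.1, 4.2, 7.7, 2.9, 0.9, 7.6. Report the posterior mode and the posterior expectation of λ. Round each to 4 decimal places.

Σ times = 30.4. Posterior: Gamma(shape = 5.1+6 = 11.1, rate = 8.1+30.4 = 38.5).
Mode = (α−1)/β = 10.1/38.5 = 0.2623.
Mean = α/β = 11.1/38.5 = 0.2883.
The posterior is right-skewed, so the mean exceeds the mode.

MAP: 0.2623. Posterior mean: 0.2883.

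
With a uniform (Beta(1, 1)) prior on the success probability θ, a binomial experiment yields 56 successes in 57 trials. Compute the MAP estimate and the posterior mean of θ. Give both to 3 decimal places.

Posterior: Beta(1+56, 1+1) = Beta(57, 2).
Mode = (57−1)/(57+2−2) = 56/57 = 0.982.
Mean = 57/(57+2) = 57/59 = 0.966.
The mean is pulled below the mode by the posterior's left skew.

MAP = 0.982, posterior mean = 0.966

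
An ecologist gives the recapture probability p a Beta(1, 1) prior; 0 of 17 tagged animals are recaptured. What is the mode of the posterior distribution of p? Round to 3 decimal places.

Posterior: Beta(1+0, 1+17) = Beta(1, 18).
Since α = 1 ≤ 1 and β > 1, the Beta density is monotone decreasing on [0,1]; the mode is at 0.
Mean = 1/(1+18) = 0.053.
This is the posterior mode — the MAP estimate.

0.000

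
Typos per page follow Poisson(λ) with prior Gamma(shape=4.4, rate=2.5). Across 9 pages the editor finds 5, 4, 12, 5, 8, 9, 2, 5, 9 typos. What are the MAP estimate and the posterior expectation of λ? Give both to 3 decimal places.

Σ counts = 59. Posterior: Gamma(shape = 4.4+59 = 63.4, rate = 2.5+9 = 11.5).
Mode = (α−1)/β = 62.4/11.5 = 5.426.
Mean = α/β = 63.4/11.5 = 5.513.

MAP: 5.426. Posterior mean: 5.513.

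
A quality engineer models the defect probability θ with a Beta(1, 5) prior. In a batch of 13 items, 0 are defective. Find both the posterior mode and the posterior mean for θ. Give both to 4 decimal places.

Posterior: Beta(1+0, 5+13) = Beta(1, 18).
Since α = 1 ≤ 1 and β > 1, the Beta density is monotone decreasing on [0,1]; the mode is at 0.
Mean = 1/(1+18) = 0.0526.
Right-skewed posterior ⇒ mode < mean.

MAP: 0.0000. Posterior mean: 0.0526.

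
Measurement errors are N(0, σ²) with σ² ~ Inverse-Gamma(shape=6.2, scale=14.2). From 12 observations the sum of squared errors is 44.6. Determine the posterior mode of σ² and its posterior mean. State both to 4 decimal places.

MAP: 2.7652. Posterior mean: 3.2589.

Posterior: Inverse-Gamma(shape = 6.2+12/2 = 12.2, scale = 14.2+44.6/2 = 36.5).
Mode = β/(α+1) = 36.5/13.2 = 2.7652.
Mean = β/(α−1) = 36.5/11.2 = 3.2589.
The mean is pulled above the mode by the posterior's right skew.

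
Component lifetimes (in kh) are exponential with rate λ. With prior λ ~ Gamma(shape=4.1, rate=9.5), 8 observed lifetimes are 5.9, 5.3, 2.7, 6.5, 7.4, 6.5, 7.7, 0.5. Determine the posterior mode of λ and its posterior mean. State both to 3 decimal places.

Σ times = 42.5. Posterior: Gamma(shape = 4.1+8 = 12.1, rate = 9.5+42.5 = 52.0).
Mode = (α−1)/β = 11.1/52.0 = 0.213.
Mean = α/β = 12.1/52.0 = 0.233.

MAP = 0.213, posterior mean = 0.233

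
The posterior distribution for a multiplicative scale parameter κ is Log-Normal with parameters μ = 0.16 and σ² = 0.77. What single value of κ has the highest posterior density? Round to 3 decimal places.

0.543

Mode = exp(μ − σ²) = exp(-0.61) = 0.543.
Mean = exp(μ + σ²/2) = exp(0.545) = 1.725.
This is the posterior mode — the MAP estimate.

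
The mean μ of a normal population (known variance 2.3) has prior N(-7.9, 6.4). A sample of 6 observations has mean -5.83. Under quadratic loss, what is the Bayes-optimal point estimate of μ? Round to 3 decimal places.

Posterior for μ is Normal. Precision-weighted mean: (1/6.4·-7.9 + 6/2.3·-5.83) / (1/6.4 + 6/2.3) = -5.947.
A Normal posterior is symmetric, so mode = mean.
Quadratic loss ⇒ the optimal estimator is the posterior mean.

-5.947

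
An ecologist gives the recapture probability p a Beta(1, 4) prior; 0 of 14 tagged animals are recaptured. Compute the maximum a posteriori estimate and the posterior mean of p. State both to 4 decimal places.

Posterior: Beta(1+0, 4+14) = Beta(1, 18).
Since α = 1 ≤ 1 and β > 1, the Beta density is monotone decreasing on [0,1]; the mode is at 0.
Mean = 1/(1+18) = 0.0526.

MAP: 0.0000. Posterior mean: 0.0526.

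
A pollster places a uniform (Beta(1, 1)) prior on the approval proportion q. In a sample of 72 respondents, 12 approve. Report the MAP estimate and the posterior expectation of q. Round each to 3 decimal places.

MAP = 0.167; posterior mean = 0.176

Posterior: Beta(1+12, 1+60) = Beta(13, 61).
Mode = (13−1)/(13+61−2) = 12/72 = 0.167.
With a flat prior the MAP equals the MLE, 12/72.
Mean = 13/(13+61) = 13/74 = 0.176.
Right-skewed posterior ⇒ mode < mean.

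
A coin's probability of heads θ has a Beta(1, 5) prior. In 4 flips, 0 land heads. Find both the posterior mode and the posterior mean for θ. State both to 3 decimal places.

Posterior: Beta(1+0, 5+4) = Beta(1, 9).
Since α = 1 ≤ 1 and β > 1, the Beta density is monotone decreasing on [0,1]; the mode is at 0.
Mean = 1/(1+9) = 0.100.

posterior mode = 0.000, posterior mean = 0.100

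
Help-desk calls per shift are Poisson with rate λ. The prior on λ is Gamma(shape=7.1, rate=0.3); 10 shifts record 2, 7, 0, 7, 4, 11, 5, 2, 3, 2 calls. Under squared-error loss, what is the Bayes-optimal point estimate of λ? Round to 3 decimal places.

Σ counts = 43. Posterior: Gamma(shape = 7.1+43 = 50.1, rate = 0.3+10 = 10.3).
Mode = (α−1)/β = 49.1/10.3 = 4.767.
Mean = α/β = 50.1/10.3 = 4.864.
Squared-error loss ⇒ the optimal estimator is the posterior mean.

4.864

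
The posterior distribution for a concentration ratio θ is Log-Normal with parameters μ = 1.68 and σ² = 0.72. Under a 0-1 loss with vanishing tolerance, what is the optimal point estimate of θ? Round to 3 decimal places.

2.612

Mode = exp(μ − σ²) = exp(0.96) = 2.612.
Mean = exp(μ + σ²/2) = exp(2.040) = 7.691.
This is the posterior mode — the MAP estimate.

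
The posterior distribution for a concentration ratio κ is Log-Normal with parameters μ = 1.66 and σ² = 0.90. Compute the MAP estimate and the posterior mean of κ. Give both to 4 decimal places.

Mode = exp(μ − σ²) = exp(0.76) = 2.1383.
Mean = exp(μ + σ²/2) = exp(2.110) = 8.2482.

κ_MAP = 2.1383, E[κ|data] = 8.2482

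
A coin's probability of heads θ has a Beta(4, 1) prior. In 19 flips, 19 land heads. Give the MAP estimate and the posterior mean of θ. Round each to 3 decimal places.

MAP: 1.000. Posterior mean: 0.958.

Posterior: Beta(4+19, 1+0) = Beta(23, 1).
Since β = 1 ≤ 1 and α > 1, the Beta density is monotone increasing on [0,1]; the mode is at 1.
Mean = 23/(23+1) = 0.958.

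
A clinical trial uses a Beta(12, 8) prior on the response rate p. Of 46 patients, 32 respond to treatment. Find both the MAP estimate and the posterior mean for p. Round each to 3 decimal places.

MAP: 0.672. Posterior mean: 0.667.

Posterior: Beta(12+32, 8+14) = Beta(44, 22).
Mode = (44−1)/(44+22−2) = 43/64 = 0.672.
Mean = 44/(44+22) = 44/66 = 0.667.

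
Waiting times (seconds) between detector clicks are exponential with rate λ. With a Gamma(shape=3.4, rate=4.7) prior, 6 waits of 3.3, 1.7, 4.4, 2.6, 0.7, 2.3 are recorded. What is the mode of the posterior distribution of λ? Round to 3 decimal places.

0.426

Σ times = 15.0. Posterior: Gamma(shape = 3.4+6 = 9.4, rate = 4.7+15.0 = 19.7).
Mode = (α−1)/β = 8.4/19.7 = 0.426.
Mean = α/β = 9.4/19.7 = 0.477.
This is the posterior mode — the MAP estimate.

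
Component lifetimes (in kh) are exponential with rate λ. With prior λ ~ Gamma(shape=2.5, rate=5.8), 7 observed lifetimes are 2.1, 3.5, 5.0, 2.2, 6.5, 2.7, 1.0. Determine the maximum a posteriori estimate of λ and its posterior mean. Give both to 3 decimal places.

Σ times = 23.0. Posterior: Gamma(shape = 2.5+7 = 9.5, rate = 5.8+23.0 = 28.8).
Mode = (α−1)/β = 8.5/28.8 = 0.295.
Mean = α/β = 9.5/28.8 = 0.330.
Right-skewed posterior ⇒ mode < mean.

MAP: 0.295. Posterior mean: 0.330.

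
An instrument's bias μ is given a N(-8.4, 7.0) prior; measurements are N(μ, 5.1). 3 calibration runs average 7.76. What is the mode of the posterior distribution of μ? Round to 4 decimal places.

4.6023

Posterior for μ is Normal. Precision-weighted mean: (1/7.0·-8.4 + 3/5.1·7.76) / (1/7.0 + 3/5.1) = 4.6023.
A Normal posterior is symmetric, so mode = mean.
This is the posterior mode — the MAP estimate.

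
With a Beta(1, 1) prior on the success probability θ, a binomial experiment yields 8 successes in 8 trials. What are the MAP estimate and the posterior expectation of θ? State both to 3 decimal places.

MAP = 1.000, posterior mean = 0.900

Posterior: Beta(1+8, 1+0) = Beta(9, 1).
Since β = 1 ≤ 1 and α > 1, the Beta density is monotone increasing on [0,1]; the mode is at 1.
Mean = 9/(9+1) = 0.900.
The mean is pulled below the mode by the posterior's left skew.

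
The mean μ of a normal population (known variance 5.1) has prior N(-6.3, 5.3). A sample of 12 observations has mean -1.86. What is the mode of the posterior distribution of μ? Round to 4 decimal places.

-2.1896

Posterior for μ is Normal. Precision-weighted mean: (1/5.3·-6.3 + 12/5.1·-1.86) / (1/5.3 + 12/5.1) = -2.1896.
A Normal posterior is symmetric, so mode = mean.
This is the posterior mode — the MAP estimate.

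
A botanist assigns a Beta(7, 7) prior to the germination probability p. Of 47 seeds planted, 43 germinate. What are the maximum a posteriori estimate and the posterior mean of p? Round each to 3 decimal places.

Posterior: Beta(7+43, 7+4) = Beta(50, 11).
Mode = (50−1)/(50+11−2) = 49/59 = 0.831.
Mean = 50/(50+11) = 50/61 = 0.820.

MAP = 0.831; posterior mean = 0.820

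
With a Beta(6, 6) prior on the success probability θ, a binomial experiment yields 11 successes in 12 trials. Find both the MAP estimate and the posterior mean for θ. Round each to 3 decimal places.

Posterior: Beta(6+11, 6+1) = Beta(17, 7).
Mode = (17−1)/(17+7−2) = 16/22 = 0.727.
Mean = 17/(17+7) = 17/24 = 0.708.

MAP estimate = 0.727, posterior mean = 0.708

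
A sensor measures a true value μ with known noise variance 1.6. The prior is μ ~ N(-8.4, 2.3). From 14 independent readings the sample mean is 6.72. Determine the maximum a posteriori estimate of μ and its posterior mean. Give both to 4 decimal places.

μ_MAP = 6.0043, E[μ|data] = 6.0043

Posterior for μ is Normal. Precision-weighted mean: (1/2.3·-8.4 + 14/1.6·6.72) / (1/2.3 + 14/1.6) = 6.0043.
A Normal posterior is symmetric, so mode = mean.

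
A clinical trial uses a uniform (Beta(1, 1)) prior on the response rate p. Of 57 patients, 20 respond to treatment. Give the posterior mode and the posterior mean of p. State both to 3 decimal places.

posterior mode = 0.351, posterior mean = 0.356

Posterior: Beta(1+20, 1+37) = Beta(21, 38).
Mode = (21−1)/(21+38−2) = 20/57 = 0.351.
Mean = 21/(21+38) = 21/59 = 0.356.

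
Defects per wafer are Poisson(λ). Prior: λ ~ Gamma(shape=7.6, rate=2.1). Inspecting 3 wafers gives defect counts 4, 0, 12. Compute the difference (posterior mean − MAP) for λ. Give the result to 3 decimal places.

0.196

Σ counts = 16. Posterior: Gamma(shape = 7.6+16 = 23.6, rate = 2.1+3 = 5.1).
Mode = (α−1)/β = 22.6/5.1 = 4.431.
Mean = α/β = 23.6/5.1 = 4.627.
Difference = 4.627 − 4.431 = 0.196.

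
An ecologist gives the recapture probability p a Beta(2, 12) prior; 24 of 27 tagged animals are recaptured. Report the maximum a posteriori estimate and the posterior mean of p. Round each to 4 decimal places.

maximum a posteriori estimate = 0.6410, posterior mean = 0.6341

Posterior: Beta(2+24, 12+3) = Beta(26, 15).
Mode = (26−1)/(26+15−2) = 25/39 = 0.6410.
Mean = 26/(26+15) = 26/41 = 0.6341.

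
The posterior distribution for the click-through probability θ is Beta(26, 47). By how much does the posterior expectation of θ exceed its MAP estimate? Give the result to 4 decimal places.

0.0041

Mode = (26−1)/(26+47−2) = 25/71 = 0.3521.
Mean = 26/(26+47) = 26/73 = 0.3562.
Difference = 0.3562 − 0.3521 = 0.0041.
Right-skewed posterior ⇒ mode < mean.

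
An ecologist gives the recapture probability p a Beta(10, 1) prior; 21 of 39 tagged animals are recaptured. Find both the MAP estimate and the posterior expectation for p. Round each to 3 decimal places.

Posterior: Beta(10+21, 1+18) = Beta(31, 19).
Mode = (31−1)/(31+19−2) = 30/48 = 0.625.
Mean = 31/(31+19) = 31/50 = 0.620.
The posterior is left-skewed, so the mode exceeds the mean.

MAP: 0.625. Posterior mean: 0.620.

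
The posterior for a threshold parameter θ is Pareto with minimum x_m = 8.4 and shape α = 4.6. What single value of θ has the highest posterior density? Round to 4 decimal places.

The Pareto density is strictly decreasing on [x_m, ∞), so the mode is x_m = 8.4000.
Mean = α·x_m/(α−1) = 4.6·8.4/3.6 = 10.7333.
This is the posterior mode — the MAP estimate.

8.4000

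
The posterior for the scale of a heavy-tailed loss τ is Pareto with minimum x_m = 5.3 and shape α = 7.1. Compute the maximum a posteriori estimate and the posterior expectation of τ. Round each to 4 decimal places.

τ_MAP = 5.3000, E[τ|data] = 6.1689

The Pareto density is strictly decreasing on [x_m, ∞), so the mode is x_m = 5.3000.
Mean = α·x_m/(α−1) = 7.1·5.3/6.1 = 6.1689.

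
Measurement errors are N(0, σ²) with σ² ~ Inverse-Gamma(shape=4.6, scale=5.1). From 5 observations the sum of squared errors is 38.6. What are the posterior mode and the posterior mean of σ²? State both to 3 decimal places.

σ²_MAP = 3.012, E[σ²|data] = 4.000

Posterior: Inverse-Gamma(shape = 4.6+5/2 = 7.1, scale = 5.1+38.6/2 = 24.4).
Mode = β/(α+1) = 24.4/8.1 = 3.012.
Mean = β/(α−1) = 24.4/6.1 = 4.000.
The posterior is right-skewed, so the mean exceeds the mode.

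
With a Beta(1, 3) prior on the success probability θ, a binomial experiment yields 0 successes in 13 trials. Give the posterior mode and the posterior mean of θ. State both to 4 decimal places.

Posterior: Beta(1+0, 3+13) = Beta(1, 16).
Since α = 1 ≤ 1 and β > 1, the Beta density is monotone decreasing on [0,1]; the mode is at 0.
Mean = 1/(1+16) = 0.0588.

posterior mode = 0.0000, posterior mean = 0.0588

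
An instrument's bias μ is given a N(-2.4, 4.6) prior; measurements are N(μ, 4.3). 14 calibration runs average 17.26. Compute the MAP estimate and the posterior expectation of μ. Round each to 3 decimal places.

Posterior for μ is Normal. Precision-weighted mean: (1/4.6·-2.4 + 14/4.3·17.26) / (1/4.6 + 14/4.3) = 16.029.
A Normal posterior is symmetric, so mode = mean.

MAP: 16.029. Posterior mean: 16.029.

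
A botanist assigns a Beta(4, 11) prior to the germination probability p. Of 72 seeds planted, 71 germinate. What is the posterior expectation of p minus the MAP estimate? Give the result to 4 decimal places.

-0.0085

Posterior: Beta(4+71, 11+1) = Beta(75, 12).
Mode = (75−1)/(75+12−2) = 74/85 = 0.8706.
Mean = 75/(75+12) = 75/87 = 0.8621.
Difference = 0.8621 − 0.8706 = -0.0085.
Mode > mean: the posterior has a left tail.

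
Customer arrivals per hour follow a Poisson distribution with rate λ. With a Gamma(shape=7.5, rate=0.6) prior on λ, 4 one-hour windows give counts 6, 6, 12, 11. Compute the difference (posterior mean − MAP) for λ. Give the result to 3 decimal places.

0.217

Σ counts = 35. Posterior: Gamma(shape = 7.5+35 = 42.5, rate = 0.6+4 = 4.6).
Mode = (α−1)/β = 41.5/4.6 = 9.022.
Mean = α/β = 42.5/4.6 = 9.239.
Difference = 9.239 − 9.022 = 0.217.
Mean > mode: the posterior has a right tail.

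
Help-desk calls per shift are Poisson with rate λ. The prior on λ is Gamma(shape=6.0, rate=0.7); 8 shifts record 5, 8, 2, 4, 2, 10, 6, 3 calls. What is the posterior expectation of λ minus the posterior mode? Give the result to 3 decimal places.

Σ counts = 40. Posterior: Gamma(shape = 6.0+40 = 46.0, rate = 0.7+8 = 8.7).
Mode = (α−1)/β = 45.0/8.7 = 5.172.
Mean = α/β = 46.0/8.7 = 5.287.
Difference = 5.287 − 5.172 = 0.115.

0.115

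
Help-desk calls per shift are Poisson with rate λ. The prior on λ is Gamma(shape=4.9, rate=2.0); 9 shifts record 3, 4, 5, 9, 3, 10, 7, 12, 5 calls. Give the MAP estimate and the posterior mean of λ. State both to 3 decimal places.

MAP estimate = 5.627, posterior mean = 5.718

Σ counts = 58. Posterior: Gamma(shape = 4.9+58 = 62.9, rate = 2.0+9 = 11.0).
Mode = (α−1)/β = 61.9/11.0 = 5.627.
Mean = α/β = 62.9/11.0 = 5.718.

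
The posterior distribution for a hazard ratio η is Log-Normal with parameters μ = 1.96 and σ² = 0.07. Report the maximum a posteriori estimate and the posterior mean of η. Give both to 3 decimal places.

Mode = exp(μ − σ²) = exp(1.89) = 6.619.
Mean = exp(μ + σ²/2) = exp(1.995) = 7.352.

MAP = 6.619, posterior mean = 7.352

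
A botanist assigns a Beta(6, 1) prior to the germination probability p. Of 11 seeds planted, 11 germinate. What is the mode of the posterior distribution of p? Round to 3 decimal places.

1.000

Posterior: Beta(6+11, 1+0) = Beta(17, 1).
Since β = 1 ≤ 1 and α > 1, the Beta density is monotone increasing on [0,1]; the mode is at 1.
Mean = 17/(17+1) = 0.944.
This is the posterior mode — the MAP estimate.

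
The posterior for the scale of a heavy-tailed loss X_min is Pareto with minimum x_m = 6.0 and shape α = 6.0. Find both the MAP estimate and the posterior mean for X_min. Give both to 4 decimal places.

X_min_MAP = 6.0000, E[X_min|data] = 7.2000

The Pareto density is strictly decreasing on [x_m, ∞), so the mode is x_m = 6.0000.
Mean = α·x_m/(α−1) = 6.0·6.0/5.0 = 7.2000.
Right-skewed posterior ⇒ mode < mean.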